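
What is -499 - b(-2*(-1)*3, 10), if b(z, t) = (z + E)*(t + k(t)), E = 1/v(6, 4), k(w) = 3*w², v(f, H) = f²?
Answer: -42617/18 ≈ -2367.6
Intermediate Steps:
E = 1/36 (E = 1/(6²) = 1/36 ≈ 0.027778)
b(z, t) = (1/36 + z)*(t + 3*t²) (b(z, t) = (z + 1/36)*(t + 3*t²) = (1/36 + z)*(t + 3*t²))
-499 - b(-2*(-1)*3, 10) = -499 - 10*(1 + 3*10 + 36*(-2*(-1)*3) + 108*10*(-2*(-1)*3))/36 = -499 - 10*(1 + 30 + 36*(2*3) + 108*10*(2*3))/36 = -499 - 10*(1 + 30 + 36*6 + 108*10*6)/36 = -499 - 10*(1 + 30 + 216 + 6480)/36 = -499 - 10*6727/36 = -499 - 1*33635/18 = -499 - 33635/18 = -42617/18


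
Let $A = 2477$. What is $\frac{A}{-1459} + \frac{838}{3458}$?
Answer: $- \frac{3671412}{2522611} \approx -1.4554$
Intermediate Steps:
$\frac{A}{-1459} + \frac{838}{3458} = \frac{2477}{-1459} + \frac{838}{3458} = 2477 \left(- \frac{1}{1459}\right) + 838 \cdot \frac{1}{3458} = - \frac{2477}{1459} + \frac{419}{1729} = - \frac{3671412}{2522611}$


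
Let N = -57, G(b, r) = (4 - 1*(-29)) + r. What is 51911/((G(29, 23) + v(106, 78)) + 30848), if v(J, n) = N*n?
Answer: 51911/26458 ≈ 1.9620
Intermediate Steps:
G(b, r) = 33 + r (G(b, r) = (4 + 29) + r = 33 + r)
v(J, n) = -57*n
51911/((G(29, 23) + v(106, 78)) + 30848) = 51911/(((33 + 23) - 57*78) + 30848) = 51911/((56 - 4446) + 30848) = 51911/(-4390 + 30848) = 51911/26458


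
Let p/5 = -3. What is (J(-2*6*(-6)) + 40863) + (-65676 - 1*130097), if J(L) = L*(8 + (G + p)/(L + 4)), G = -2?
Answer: -2932652/19 ≈ -1.5435e+5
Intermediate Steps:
p = -15 (p = 5*(-3) = -15)
J(L) = L*(8 - 17/(4 + L)) (J(L) = L*(8 + (-2 - 15)/(L + 4)) = L*(8 - 17/(4 + L)))
(J(-2*6*(-6)) + 40863) + (-65676 - 1*130097) = ((-2*6*(-6))*(15 + 8*(-2*6*(-6)))/(4 - 2*6*(-6)) + 40863) + (-65676 - 1*130097) = ((-12*(-6))*(15 + 8*(-12*(-6)))/(4 - 12*(-6)) + 40863) + (-65676 - 130097) = (72*(15 + 8*72)/(4 + 72) + 40863) - 195773 = (72*(15 + 576)/76 + 40863) - 195773 = (72*(1/76)*591 + 40863) - 195773 = (10638/19 + 40863) - 195773 = 787035/19 - 195773 = -2932652/19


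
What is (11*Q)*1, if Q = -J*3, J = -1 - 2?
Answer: 99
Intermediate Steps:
J = -3
Q = 9 (Q = -1*(-3)*3 = 3*3 = 9)
(11*Q)*1 = (11*9)*1 = 99*1 = 99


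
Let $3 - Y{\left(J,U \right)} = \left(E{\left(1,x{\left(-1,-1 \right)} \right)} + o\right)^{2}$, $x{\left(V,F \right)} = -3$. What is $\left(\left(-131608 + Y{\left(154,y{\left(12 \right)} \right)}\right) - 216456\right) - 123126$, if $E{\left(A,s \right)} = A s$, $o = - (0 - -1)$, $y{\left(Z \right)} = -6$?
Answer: $-471203$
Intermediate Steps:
$o = -1$ ($o = - (0 + 1) = \left(-1\right) 1 = -1$)
$Y{\left(J,U \right)} = -13$ ($Y{\left(J,U \right)} = 3 - \left(1 \left(-3\right) - 1\right)^{2} = 3 - \left(-3 - 1\right)^{2} = 3 - \left(-4\right)^{2} = 3 - 16 = -13$)
$\left(\left(-131608 + Y{\left(154,y{\left(12 \right)} \right)}\right) - 216456\right) - 123126 = \left(\left(-131608 - 13\right) - 216456\right) - 123126 = \left(-131621 - 216456\right) - 123126 = -348077 - 123126 = -471203$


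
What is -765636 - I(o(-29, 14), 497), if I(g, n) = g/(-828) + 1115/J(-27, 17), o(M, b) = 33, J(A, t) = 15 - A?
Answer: -493086655/644 ≈ -7.6566e+5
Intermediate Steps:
I(g, n) = 1115/42 - g/828 (I(g, n) = g/(-828) + 1115/(15 - 1*(-27)) = g*(-1/828) + 1115/(15 + 27) = -g/828 + 1115/42 = 1115/42 - g/828)
-765636 - I(o(-29, 14), 497) = -765636 - (1115/42 - 1/828*33) = -765636 - (1115/42 - 11/276) = -765636 - 1*17071/644 = -765636 - 17071/644 = -493086655/644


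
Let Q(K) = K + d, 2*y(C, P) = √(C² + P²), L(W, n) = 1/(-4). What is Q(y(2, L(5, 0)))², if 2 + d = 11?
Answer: (72 + √65)²/64 ≈ 100.16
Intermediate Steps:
d = 9 (d = -2 + 11 = 9)
L(W, n) = -¼
y(C, P) = √(C² + P²)/2
Q(K) = 9 + K (Q(K) = K + 9 = 9 + K)
Q(y(2, L(5, 0)))² = (9 + √(2² + (-¼)²)/2)² = (9 + √(4 + 1/16)/2)² = (9 + √(65/16)/2)² = (9 + (√65/4)/2)² = (9 + √65/8)²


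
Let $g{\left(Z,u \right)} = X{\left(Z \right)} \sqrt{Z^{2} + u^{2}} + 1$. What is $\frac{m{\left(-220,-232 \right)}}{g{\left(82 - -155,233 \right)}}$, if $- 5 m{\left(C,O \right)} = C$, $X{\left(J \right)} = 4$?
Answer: $- \frac{44}{1767327} + \frac{176 \sqrt{110458}}{1767327} \approx 0.033073$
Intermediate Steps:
$m{\left(C,O \right)} = - \frac{C}{5}$
$g{\left(Z,u \right)} = 1 + 4 \sqrt{Z^{2} + u^{2}}$ ($g{\left(Z,u \right)} = 4 \sqrt{Z^{2} + u^{2}} + 1 = 1 + 4 \sqrt{Z^{2} + u^{2}}$)
$\frac{m{\left(-220,-232 \right)}}{g{\left(82 - -155,233 \right)}} = \frac{\left(- \frac{1}{5}\right) \left(-220\right)}{1 + 4 \sqrt{\left(82 - -155\right)^{2} + 233^{2}}} = \frac{44}{1 + 4 \sqrt{\left(82 + 155\right)^{2} + 54289}} = \frac{44}{1 + 4 \sqrt{237^{2} + 54289}} = \frac{44}{1 + 4 \sqrt{56169 + 54289}} = \frac{44}{1 + 4 \sqrt{110458}}$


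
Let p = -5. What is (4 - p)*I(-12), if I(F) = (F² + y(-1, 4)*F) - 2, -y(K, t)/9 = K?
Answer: 306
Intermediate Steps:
y(K, t) = -9*K
I(F) = -2 + F² + 9*F (I(F) = (F² + (-9*(-1))*F) - 2 = (F² + 9*F) - 2 = -2 + F² + 9*F)
(4 - p)*I(-12) = (4 - 1*(-5))*(-2 + (-12)² + 9*(-12)) = (4 + 5)*(-2 + 144 - 108) = 9*34 = 306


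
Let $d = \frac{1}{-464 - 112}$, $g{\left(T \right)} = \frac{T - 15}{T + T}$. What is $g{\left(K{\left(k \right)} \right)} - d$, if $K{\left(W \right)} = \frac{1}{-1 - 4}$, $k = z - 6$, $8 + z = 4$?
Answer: $\frac{21889}{576} \approx 38.002$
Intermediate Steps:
$z = -4$ ($z = -8 + 4 = -4$)
$k = -10$ ($k = -4 - 6 = -10$)
$K{\left(W \right)} = - \frac{1}{5}$ ($K{\left(W \right)} = \frac{1}{-5} = - \frac{1}{5}$)
$g{\left(T \right)} = \frac{-15 + T}{2 T}$
$d = - \frac{1}{576}$ ($d = \frac{1}{-576} = - \frac{1}{576} \approx -0.0017361$)
$g{\left(K{\left(k \right)} \right)} - d = \frac{-15 - \frac{1}{5}}{2 \left(- \frac{1}{5}\right)} - - \frac{1}{576} = \frac{1}{2} \left(-5\right) \left(- \frac{76}{5}\right) + \frac{1}{576} = 38 + \frac{1}{576} = \frac{21889}{576}$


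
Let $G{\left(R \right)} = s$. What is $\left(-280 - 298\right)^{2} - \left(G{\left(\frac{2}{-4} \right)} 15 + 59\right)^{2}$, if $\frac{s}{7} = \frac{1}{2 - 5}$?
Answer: $333508$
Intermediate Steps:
$s = - \frac{7}{3}$ ($s = \frac{7}{2 - 5} = \frac{7}{-3} = 7 \left(- \frac{1}{3}\right) = - \frac{7}{3} \approx -2.3333$)
$G{\left(R \right)} = - \frac{7}{3}$
$\left(-280 - 298\right)^{2} - \left(G{\left(\frac{2}{-4} \right)} 15 + 59\right)^{2} = \left(-280 - 298\right)^{2} - \left(\left(- \frac{7}{3}\right) 15 + 59\right)^{2} = \left(-578\right)^{2} - \left(-35 + 59\right)^{2} = 334084 - 24^{2} = 334084 - 576 = 333508$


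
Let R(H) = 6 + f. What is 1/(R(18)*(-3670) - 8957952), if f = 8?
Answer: -1/9009332 ≈ -1.1100e-7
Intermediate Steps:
R(H) = 14 (R(H) = 6 + 8 = 14)
1/(R(18)*(-3670) - 8957952) = 1/(14*(-3670) - 8957952) = 1/(-51380 - 8957952) = 1/(-9009332) = -1/9009332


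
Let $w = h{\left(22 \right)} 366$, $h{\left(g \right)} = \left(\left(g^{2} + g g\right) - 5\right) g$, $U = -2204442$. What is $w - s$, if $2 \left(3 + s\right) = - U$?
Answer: $6651858$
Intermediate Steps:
$h{\left(g \right)} = g \left(-5 + 2 g^{2}\right)$ ($h{\left(g \right)} = \left(\left(g^{2} + g^{2}\right) - 5\right) g = \left(2 g^{2} - 5\right) g = \left(-5 + 2 g^{2}\right) g = g \left(-5 + 2 g^{2}\right)$)
$s = 1102218$ ($s = -3 + \frac{\left(-1\right) \left(-2204442\right)}{2} = -3 + \frac{1}{2} \cdot 2204442 = -3 + 1102221 = 1102218$)
$w = 7754076$ ($w = 22 \left(-5 + 2 \cdot 22^{2}\right) 366 = 22 \left(-5 + 2 \cdot 484\right) 366 = 22 \left(-5 + 968\right) 366 = 22 \cdot 963 \cdot 366 = 21186 \cdot 366 = 7754076$)
$w - s = 7754076 - 1102218 = 6651858$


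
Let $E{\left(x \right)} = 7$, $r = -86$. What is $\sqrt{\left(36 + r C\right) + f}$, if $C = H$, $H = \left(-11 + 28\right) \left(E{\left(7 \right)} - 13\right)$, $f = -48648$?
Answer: $4 i \sqrt{2490} \approx 199.6 i$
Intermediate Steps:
$H = -102$ ($H = \left(-11 + 28\right) \left(7 - 13\right) = 17 \left(-6\right) = -102$)
$C = -102$
$\sqrt{\left(36 + r C\right) + f} = \sqrt{\left(36 - -8772\right) - 48648} = \sqrt{\left(36 + 8772\right) - 48648} = \sqrt{8808 - 48648} = \sqrt{-39840} = 4 i \sqrt{2490}$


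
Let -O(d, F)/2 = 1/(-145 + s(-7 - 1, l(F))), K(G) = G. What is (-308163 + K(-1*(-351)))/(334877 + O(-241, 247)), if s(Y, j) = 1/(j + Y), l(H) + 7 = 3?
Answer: -535900692/583020881 ≈ -0.91918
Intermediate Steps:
l(H) = -4 (l(H) = -7 + 3 = -4)
s(Y, j) = 1/(Y + j)
O(d, F) = 24/1741 (O(d, F) = -2/(-145 + 1/((-7 - 1) - 4)) = -2/(-145 + 1/(-8 - 4)) = -2/(-145 + 1/(-12)) = -2/(-145 - 1/12) = -2/(-1741/12) = -2*(-12/1741) = 24/1741)
(-308163 + K(-1*(-351)))/(334877 + O(-241, 247)) = (-308163 - 1*(-351))/(334877 + 24/1741) = (-308163 + 351)/(583020881/1741) = -307812*1741/583020881 = -535900692/583020881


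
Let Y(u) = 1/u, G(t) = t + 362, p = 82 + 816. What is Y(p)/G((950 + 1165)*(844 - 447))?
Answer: 1/754335266 ≈ 1.3257e-9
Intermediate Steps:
p = 898
G(t) = 362 + t
Y(p)/G((950 + 1165)*(844 - 447)) = 1/(898*(362 + (950 + 1165)*(844 - 447))) = 1/(898*(362 + 2115*397)) = 1/(898*(362 + 839655)) = (1/898)/840017 = (1/898)*(1/840017) = 1/754335266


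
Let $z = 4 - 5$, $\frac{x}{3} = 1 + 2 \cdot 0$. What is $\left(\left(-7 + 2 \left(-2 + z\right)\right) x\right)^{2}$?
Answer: $1521$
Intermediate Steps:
$x = 3$ ($x = 3 \left(1 + 2 \cdot 0\right) = 3 \left(1 + 0\right) = 3 \cdot 1 = 3$)
$z = -1$
$\left(\left(-7 + 2 \left(-2 + z\right)\right) x\right)^{2} = \left(\left(-7 + 2 \left(-2 - 1\right)\right) 3\right)^{2} = \left(\left(-7 + 2 \left(-3\right)\right) 3\right)^{2} = \left(\left(-7 - 6\right) 3\right)^{2} = \left(\left(-13\right) 3\right)^{2} = \left(-39\right)^{2} = 1521$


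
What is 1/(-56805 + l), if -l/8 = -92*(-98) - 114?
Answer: -1/128021 ≈ -7.8112e-6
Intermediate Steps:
l = -71216 (l = -8*(-92*(-98) - 114) = -8*(9016 - 114) = -8*8902 = -71216)
1/(-56805 + l) = 1/(-56805 - 71216) = 1/(-128021) = -1/128021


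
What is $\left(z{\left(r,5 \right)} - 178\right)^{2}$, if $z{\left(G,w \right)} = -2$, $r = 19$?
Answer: $32400$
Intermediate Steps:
$\left(z{\left(r,5 \right)} - 178\right)^{2} = \left(-2 - 178\right)^{2} = \left(-180\right)^{2} = 32400$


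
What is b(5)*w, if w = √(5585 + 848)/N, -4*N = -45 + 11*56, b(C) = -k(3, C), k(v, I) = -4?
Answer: -16*√6433/571 ≈ -2.2475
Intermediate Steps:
b(C) = 4 (b(C) = -1*(-4) = 4)
N = -571/4 (N = -(-45 + 11*56)/4 = -(-45 + 616)/4 = -¼*571 = -571/4 ≈ -142.75)
w = -4*√6433/571 (w = √(5585 + 848)/(-571/4) = √6433*(-4/571) = -4*√6433/571 ≈ -0.56186)
b(5)*w = 4*(-4*√6433/571) = -16*√6433/571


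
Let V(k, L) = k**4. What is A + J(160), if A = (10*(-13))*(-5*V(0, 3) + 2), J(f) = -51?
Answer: -311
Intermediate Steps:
A = -260 (A = (10*(-13))*(-5*0**4 + 2) = -130*(-5*0 + 2) = -130*(0 + 2) = -130*2 = -260)
A + J(160) = -260 - 51 = -311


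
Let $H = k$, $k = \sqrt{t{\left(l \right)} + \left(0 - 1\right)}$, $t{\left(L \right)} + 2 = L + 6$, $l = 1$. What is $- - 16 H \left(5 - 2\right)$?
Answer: $96$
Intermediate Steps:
$t{\left(L \right)} = 4 + L$ ($t{\left(L \right)} = -2 + \left(L + 6\right) = -2 + \left(6 + L\right) = 4 + L$)
$k = 2$ ($k = \sqrt{\left(4 + 1\right) + \left(0 - 1\right)} = \sqrt{5 - 1} = \sqrt{4} = 2$)
$H = 2$
$- - 16 H \left(5 - 2\right) = - \left(-16\right) 2 \left(5 - 2\right) = - \left(-32\right) 3 = \left(-1\right) \left(-96\right) = 96$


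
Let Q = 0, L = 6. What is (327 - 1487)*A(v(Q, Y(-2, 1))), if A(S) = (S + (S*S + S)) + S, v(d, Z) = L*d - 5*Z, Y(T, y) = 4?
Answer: -394400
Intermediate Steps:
v(d, Z) = -5*Z + 6*d (v(d, Z) = 6*d - 5*Z = -5*Z + 6*d)
A(S) = S² + 3*S (A(S) = (S + (S² + S)) + S = (S + (S + S²)) + S = (S² + 2*S) + S = S² + 3*S)
(327 - 1487)*A(v(Q, Y(-2, 1))) = (327 - 1487)*((-5*4 + 6*0)*(3 + (-5*4 + 6*0))) = -1160*(-20 + 0)*(3 + (-20 + 0)) = -(-23200)*(3 - 20) = -(-23200)*(-17) = -1160*340 = -394400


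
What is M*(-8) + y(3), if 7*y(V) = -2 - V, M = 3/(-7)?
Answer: 19/7 ≈ 2.7143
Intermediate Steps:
M = -3/7 (M = 3*(-1/7) = -3/7 ≈ -0.42857)
y(V) = -2/7 - V/7 (y(V) = (-2 - V)/7 = -2/7 - V/7)
M*(-8) + y(3) = -3/7*(-8) + (-2/7 - 1/7*3) = 24/7 + (-2/7 - 3/7) = 24/7 - 5/7 = 19/7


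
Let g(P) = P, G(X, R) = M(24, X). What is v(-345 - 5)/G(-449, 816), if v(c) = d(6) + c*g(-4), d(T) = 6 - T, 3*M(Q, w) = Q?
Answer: 175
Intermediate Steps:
M(Q, w) = Q/3
G(X, R) = 8 (G(X, R) = (⅓)*24 = 8)
v(c) = -4*c (v(c) = (6 - 1*6) + c*(-4) = (6 - 6) - 4*c = 0 - 4*c = -4*c)
v(-345 - 5)/G(-449, 816) = -4*(-345 - 5)/8 = -4*(-350)*(⅛) = 1400*(⅛) = 175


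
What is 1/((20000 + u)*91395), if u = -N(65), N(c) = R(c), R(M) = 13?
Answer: 1/1826711865 ≈ 5.4743e-10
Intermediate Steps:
N(c) = 13
u = -13 (u = -1*13 = -13)
1/((20000 + u)*91395) = 1/((20000 - 13)*91395) = (1/91395)/19987 = (1/19987)*(1/91395) = 1/1826711865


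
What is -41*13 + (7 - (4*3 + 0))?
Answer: -538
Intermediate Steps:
-41*13 + (7 - (4*3 + 0)) = -533 + (7 - (12 + 0)) = -533 + (7 - 1*12) = -533 + (7 - 12) = -533 - 5 = -538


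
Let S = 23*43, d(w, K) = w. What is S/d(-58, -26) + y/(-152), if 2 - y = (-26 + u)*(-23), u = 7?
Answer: -62549/4408 ≈ -14.190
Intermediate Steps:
y = -435 (y = 2 - (-26 + 7)*(-23) = 2 - (-19)*(-23) = 2 - 1*437 = 2 - 437 = -435)
S = 989
S/d(-58, -26) + y/(-152) = 989/(-58) - 435/(-152) = 989*(-1/58) - 435*(-1/152) = -989/58 + 435/152 = -62549/4408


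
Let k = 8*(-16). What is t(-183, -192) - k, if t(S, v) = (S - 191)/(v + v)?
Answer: 24763/192 ≈ 128.97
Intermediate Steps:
k = -128
t(S, v) = (-191 + S)/(2*v) (t(S, v) = (-191 + S)/((2*v)) = (-191 + S)*(1/(2*v)) = (-191 + S)/(2*v))
t(-183, -192) - k = (1/2)*(-191 - 183)/(-192) - 1*(-128) = (1/2)*(-1/192)*(-374) + 128 = 187/192 + 128 = 24763/192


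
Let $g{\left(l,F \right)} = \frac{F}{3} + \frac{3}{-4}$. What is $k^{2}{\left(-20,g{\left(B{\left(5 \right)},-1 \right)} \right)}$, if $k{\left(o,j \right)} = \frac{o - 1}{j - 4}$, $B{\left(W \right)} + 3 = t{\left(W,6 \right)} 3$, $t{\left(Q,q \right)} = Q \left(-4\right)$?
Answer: $\frac{63504}{3721} \approx 17.066$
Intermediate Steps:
$t{\left(Q,q \right)} = - 4 Q$
$B{\left(W \right)} = -3 - 12 W$ ($B{\left(W \right)} = -3 + - 4 W 3 = -3 - 12 W$)
$g{\left(l,F \right)} = - \frac{3}{4} + \frac{F}{3}$ ($g{\left(l,F \right)} = F \frac{1}{3} + 3 \left(- \frac{1}{4}\right) = \frac{F}{3} - \frac{3}{4} = - \frac{3}{4} + \frac{F}{3}$)
$k{\left(o,j \right)} = \frac{-1 + o}{-4 + j}$
$k^{2}{\left(-20,g{\left(B{\left(5 \right)},-1 \right)} \right)} = \left(\frac{-1 - 20}{-4 + \left(- \frac{3}{4} + \frac{1}{3} \left(-1\right)\right)}\right)^{2} = \left(\frac{1}{-4 - \frac{13}{12}} \left(-21\right)\right)^{2} = \left(\frac{1}{- \frac{61}{12}} \left(-21\right)\right)^{2} = \left(\left(- \frac{12}{61}\right) \left(-21\right)\right)^{2} = \left(\frac{252}{61}\right)^{2} = \frac{63504}{3721}$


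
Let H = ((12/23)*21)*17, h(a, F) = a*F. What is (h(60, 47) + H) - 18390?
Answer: -353826/23 ≈ -15384.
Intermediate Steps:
h(a, F) = F*a
H = 4284/23 (H = ((12*(1/23))*21)*17 = ((12/23)*21)*17 = (252/23)*17 = 4284/23 ≈ 186.26)
(h(60, 47) + H) - 18390 = (47*60 + 4284/23) - 18390 = (2820 + 4284/23) - 18390 = 69144/23 - 18390 = -353826/23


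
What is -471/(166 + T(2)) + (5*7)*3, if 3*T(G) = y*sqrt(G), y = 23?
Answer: 12612828/123473 + 32499*sqrt(2)/246946 ≈ 102.34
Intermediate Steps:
T(G) = 23*sqrt(G)/3 (T(G) = (23*sqrt(G))/3 = 23*sqrt(G)/3)
-471/(166 + T(2)) + (5*7)*3 = -471/(166 + 23*sqrt(2)/3) + (5*7)*3 = -471/(166 + 23*sqrt(2)/3) + 35*3 = -471/(166 + 23*sqrt(2)/3) + 105 = 105 - 471/(166 + 23*sqrt(2)/3)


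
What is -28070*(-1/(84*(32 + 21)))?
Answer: 2005/318 ≈ 6.3050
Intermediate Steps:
-28070*(-1/(84*(32 + 21))) = -28070/((-84*53)) = -28070/(-4452) = -28070*(-1/4452) = 2005/318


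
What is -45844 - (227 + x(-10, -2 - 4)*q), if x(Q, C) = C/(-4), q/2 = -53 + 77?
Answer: -46143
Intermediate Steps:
q = 48 (q = 2*(-53 + 77) = 2*24 = 48)
x(Q, C) = -C/4 (x(Q, C) = C*(-¼) = -C/4)
-45844 - (227 + x(-10, -2 - 4)*q) = -45844 - (227 - (-2 - 4)/4*48) = -45844 - (227 - ¼*(-6)*48) = -45844 - (227 + (3/2)*48) = -45844 - (227 + 72) = -45844 - 1*299 = -45844 - 299 = -46143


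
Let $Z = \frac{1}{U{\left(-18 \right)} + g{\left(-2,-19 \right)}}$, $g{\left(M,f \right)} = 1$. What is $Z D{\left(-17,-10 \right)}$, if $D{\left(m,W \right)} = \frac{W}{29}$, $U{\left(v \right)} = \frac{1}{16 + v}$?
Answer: $- \frac{20}{29} \approx -0.68966$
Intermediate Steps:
$D{\left(m,W \right)} = \frac{W}{29}$ ($D{\left(m,W \right)} = W \frac{1}{29} = \frac{W}{29}$)
$Z = 2$ ($Z = \frac{1}{\frac{1}{16 - 18} + 1} = \frac{1}{\frac{1}{-2} + 1} = \frac{1}{- \frac{1}{2} + 1} = \frac{1}{\frac{1}{2}} = 2$)
$Z D{\left(-17,-10 \right)} = 2 \cdot \frac{1}{29} \left(-10\right) = 2 \left(- \frac{10}{29}\right) = - \frac{20}{29}$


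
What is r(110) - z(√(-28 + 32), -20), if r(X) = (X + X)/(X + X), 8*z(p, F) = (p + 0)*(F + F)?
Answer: 11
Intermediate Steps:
z(p, F) = F*p/4 (z(p, F) = ((p + 0)*(F + F))/8 = (p*(2*F))/8 = (2*F*p)/8 = F*p/4)
r(X) = 1 (r(X) = (2*X)/((2*X)) = (2*X)*(1/(2*X)) = 1)
r(110) - z(√(-28 + 32), -20) = 1 - (-20)*√(-28 + 32)/4 = 1 - (-20)*√4/4 = 1 - (-20)*2/4 = 1 - 1*(-10) = 1 + 10 = 11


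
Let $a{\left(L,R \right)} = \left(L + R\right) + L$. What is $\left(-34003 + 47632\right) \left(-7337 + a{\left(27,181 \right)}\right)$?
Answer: $-96793158$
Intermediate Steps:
$a{\left(L,R \right)} = R + 2 L$
$\left(-34003 + 47632\right) \left(-7337 + a{\left(27,181 \right)}\right) = \left(-34003 + 47632\right) \left(-7337 + \left(181 + 2 \cdot 27\right)\right) = 13629 \left(-7337 + \left(181 + 54\right)\right) = 13629 \left(-7337 + 235\right) = 13629 \left(-7102\right) = -96793158$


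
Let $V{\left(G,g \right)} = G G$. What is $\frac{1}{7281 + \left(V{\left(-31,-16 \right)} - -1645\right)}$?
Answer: $\frac{1}{9887} \approx 0.00010114$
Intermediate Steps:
$V{\left(G,g \right)} = G^{2}$
$\frac{1}{7281 + \left(V{\left(-31,-16 \right)} - -1645\right)} = \frac{1}{7281 + \left(\left(-31\right)^{2} - -1645\right)} = \frac{1}{7281 + \left(961 + 1645\right)} = \frac{1}{7281 + 2606} = \frac{1}{9887}$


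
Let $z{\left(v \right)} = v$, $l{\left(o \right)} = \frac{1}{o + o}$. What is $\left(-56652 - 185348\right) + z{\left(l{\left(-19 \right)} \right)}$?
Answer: $- \frac{9196001}{38} \approx -2.42 \cdot 10^{5}$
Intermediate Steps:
$l{\left(o \right)} = \frac{1}{2 o}$
$\left(-56652 - 185348\right) + z{\left(l{\left(-19 \right)} \right)} = \left(-56652 - 185348\right) + \frac{1}{2 \left(-19\right)} = -242000 + \frac{1}{2} \left(- \frac{1}{19}\right) = -242000 - \frac{1}{38} = - \frac{9196001}{38}$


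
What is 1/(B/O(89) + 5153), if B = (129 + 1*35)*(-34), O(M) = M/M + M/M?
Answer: 1/2365 ≈ 0.00042283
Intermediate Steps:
O(M) = 2 (O(M) = 1 + 1 = 2)
B = -5576 (B = (129 + 35)*(-34) = 164*(-34) = -5576)
1/(B/O(89) + 5153) = 1/(-5576/2 + 5153) = 1/(-5576*½ + 5153) = 1/(-2788 + 5153) = 1/2365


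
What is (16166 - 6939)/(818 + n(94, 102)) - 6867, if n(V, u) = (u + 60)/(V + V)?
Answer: -527706253/76973 ≈ -6855.7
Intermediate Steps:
n(V, u) = (60 + u)/(2*V) (n(V, u) = (60 + u)/((2*V)) = (60 + u)*(1/(2*V)) = (60 + u)/(2*V))
(16166 - 6939)/(818 + n(94, 102)) - 6867 = (16166 - 6939)/(818 + (½)*(60 + 102)/94) - 6867 = 9227/(818 + (½)*(1/94)*162) - 6867 = 9227/(818 + 81/94) - 6867 = 9227/(76973/94) - 6867 = 9227*(94/76973) - 6867 = 867338/76973 - 6867 = -527706253/76973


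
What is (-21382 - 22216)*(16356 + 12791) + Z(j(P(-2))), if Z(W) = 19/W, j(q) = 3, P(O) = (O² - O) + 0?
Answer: -3812252699/3 ≈ -1.2708e+9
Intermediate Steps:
P(O) = O² - O
(-21382 - 22216)*(16356 + 12791) + Z(j(P(-2))) = (-21382 - 22216)*(16356 + 12791) + 19/3 = -43598*29147 + 19*(⅓) = -1270750906 + 19/3 = -3812252699/3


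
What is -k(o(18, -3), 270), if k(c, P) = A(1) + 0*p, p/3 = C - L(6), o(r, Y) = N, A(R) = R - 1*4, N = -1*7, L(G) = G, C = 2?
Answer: 3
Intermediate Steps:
N = -7
A(R) = -4 + R (A(R) = R - 4 = -4 + R)
o(r, Y) = -7
p = -12 (p = 3*(2 - 1*6) = 3*(2 - 6) = 3*(-4) = -12)
k(c, P) = -3 (k(c, P) = (-4 + 1) + 0*(-12) = -3 + 0 = -3)
-k(o(18, -3), 270) = -1*(-3) = 3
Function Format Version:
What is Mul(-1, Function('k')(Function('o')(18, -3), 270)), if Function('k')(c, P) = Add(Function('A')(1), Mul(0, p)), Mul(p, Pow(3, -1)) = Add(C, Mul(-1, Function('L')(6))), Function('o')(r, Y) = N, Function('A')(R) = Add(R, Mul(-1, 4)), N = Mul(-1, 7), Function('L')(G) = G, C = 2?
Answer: 3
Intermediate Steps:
N = -7
Function('A')(R) = Add(-4, R) (Function('A')(R) = Add(R, -4) = Add(-4, R))
Function('o')(r, Y) = -7
p = -12 (p = Mul(3, Add(2, Mul(-1, 6))) = Mul(3, Add(2, -6)) = Mul(3, -4) = -12)
Function('k')(c, P) = -3 (Function('k')(c, P) = Add(Add(-4, 1), Mul(0, -12)) = Add(-3, 0) = -3)
Mul(-1, Function('k')(Function('o')(18, -3), 270)) = Mul(-1, -3) = 3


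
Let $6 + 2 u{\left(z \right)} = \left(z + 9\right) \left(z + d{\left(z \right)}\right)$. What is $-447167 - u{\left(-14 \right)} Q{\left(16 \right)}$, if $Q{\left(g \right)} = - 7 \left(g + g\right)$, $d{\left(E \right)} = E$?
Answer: $-432159$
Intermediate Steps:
$Q{\left(g \right)} = - 14 g$ ($Q{\left(g \right)} = - 7 \cdot 2 g = - 14 g$)
$u{\left(z \right)} = -3 + z \left(9 + z\right)$ ($u{\left(z \right)} = -3 + \frac{\left(z + 9\right) \left(z + z\right)}{2} = -3 + \frac{\left(9 + z\right) 2 z}{2} = -3 + \frac{2 z \left(9 + z\right)}{2} = -3 + z \left(9 + z\right)$)
$-447167 - u{\left(-14 \right)} Q{\left(16 \right)} = -447167 - \left(-3 + \left(-14\right)^{2} + 9 \left(-14\right)\right) \left(\left(-14\right) 16\right) = -447167 - \left(-3 + 196 - 126\right) \left(-224\right) = -447167 - 67 \left(-224\right) = -447167 - -15008 = -447167 + 15008 = -432159$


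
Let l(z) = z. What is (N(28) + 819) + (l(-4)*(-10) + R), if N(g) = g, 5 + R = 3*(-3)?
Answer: 873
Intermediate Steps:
R = -14 (R = -5 + 3*(-3) = -5 - 9 = -14)
(N(28) + 819) + (l(-4)*(-10) + R) = (28 + 819) + (-4*(-10) - 14) = 847 + (40 - 14) = 847 + 26 = 873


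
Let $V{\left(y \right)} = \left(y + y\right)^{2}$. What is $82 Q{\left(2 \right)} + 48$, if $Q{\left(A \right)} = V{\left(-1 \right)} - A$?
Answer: $212$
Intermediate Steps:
$V{\left(y \right)} = 4 y^{2}$ ($V{\left(y \right)} = \left(2 y\right)^{2} = 4 y^{2}$)
$Q{\left(A \right)} = 4 - A$ ($Q{\left(A \right)} = 4 \left(-1\right)^{2} - A = 4 \cdot 1 - A = 4 - A$)
$82 Q{\left(2 \right)} + 48 = 82 \left(4 - 2\right) + 48 = 82 \cdot 2 + 48 = 164 + 48 = 212$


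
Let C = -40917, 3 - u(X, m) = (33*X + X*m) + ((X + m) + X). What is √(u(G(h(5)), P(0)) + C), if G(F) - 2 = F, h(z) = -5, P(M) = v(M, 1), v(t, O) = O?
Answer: I*√40807 ≈ 202.01*I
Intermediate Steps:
P(M) = 1
G(F) = 2 + F
u(X, m) = 3 - m - 35*X - X*m (u(X, m) = 3 - ((33*X + X*m) + ((X + m) + X)) = 3 - ((33*X + X*m) + (m + 2*X)) = 3 - (m + 35*X + X*m) = 3 + (-m - 35*X - X*m) = 3 - m - 35*X - X*m)
√(u(G(h(5)), P(0)) + C) = √((3 - 1*1 - 35*(2 - 5) - 1*(2 - 5)*1) - 40917) = √((3 - 1 - 35*(-3) - 1*(-3)*1) - 40917) = √((3 - 1 + 105 + 3) - 40917) = √(110 - 40917) = √(-40807) = I*√40807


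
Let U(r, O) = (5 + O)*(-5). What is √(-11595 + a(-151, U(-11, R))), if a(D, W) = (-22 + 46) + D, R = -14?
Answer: I*√11722 ≈ 108.27*I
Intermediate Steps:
U(r, O) = -25 - 5*O
a(D, W) = 24 + D
√(-11595 + a(-151, U(-11, R))) = √(-11595 + (24 - 151)) = √(-11595 - 127) = √(-11722) = I*√11722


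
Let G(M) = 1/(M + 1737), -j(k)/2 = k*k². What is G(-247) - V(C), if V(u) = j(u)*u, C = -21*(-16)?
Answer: 37981610311681/1490 ≈ 2.5491e+10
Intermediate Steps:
C = 336
j(k) = -2*k³ (j(k) = -2*k*k² = -2*k³)
V(u) = -2*u⁴ (V(u) = (-2*u³)*u = -2*u⁴)
G(M) = 1/(1737 + M)
G(-247) - V(C) = 1/(1737 - 247) - (-2)*336⁴ = 1/1490 - (-2)*12745506816 = 1/1490 - 1*(-25491013632) = 1/1490 + 25491013632 = 37981610311681/1490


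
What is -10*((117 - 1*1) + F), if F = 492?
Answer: -6080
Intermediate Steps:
-10*((117 - 1*1) + F) = -10*((117 - 1*1) + 492) = -10*((117 - 1) + 492) = -10*(116 + 492) = -10*608 = -6080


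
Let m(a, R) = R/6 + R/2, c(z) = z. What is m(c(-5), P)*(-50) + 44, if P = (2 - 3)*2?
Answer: 332/3 ≈ 110.67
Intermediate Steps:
P = -2 (P = -1*2 = -2)
m(a, R) = 2*R/3 (m(a, R) = R*(⅙) + R*(½) = R/6 + R/2 = 2*R/3)
m(c(-5), P)*(-50) + 44 = ((⅔)*(-2))*(-50) + 44 = -4/3*(-50) + 44 = 200/3 + 44 = 332/3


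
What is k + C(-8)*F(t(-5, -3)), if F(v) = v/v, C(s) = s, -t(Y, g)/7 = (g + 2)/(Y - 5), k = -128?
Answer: -136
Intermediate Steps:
t(Y, g) = -7*(2 + g)/(-5 + Y) (t(Y, g) = -7*(g + 2)/(Y - 5) = -7*(2 + g)/(-5 + Y))
F(v) = 1
k + C(-8)*F(t(-5, -3)) = -128 - 8*1 = -128 - 8 = -136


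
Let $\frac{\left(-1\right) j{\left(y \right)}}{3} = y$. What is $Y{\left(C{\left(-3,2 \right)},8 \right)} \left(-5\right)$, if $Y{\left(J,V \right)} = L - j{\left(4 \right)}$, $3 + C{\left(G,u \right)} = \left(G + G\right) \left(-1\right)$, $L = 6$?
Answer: $-90$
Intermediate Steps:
$j{\left(y \right)} = - 3 y$
$C{\left(G,u \right)} = -3 - 2 G$ ($C{\left(G,u \right)} = -3 + \left(G + G\right) \left(-1\right) = -3 + 2 G \left(-1\right) = -3 - 2 G$)
$Y{\left(J,V \right)} = 18$ ($Y{\left(J,V \right)} = 6 - \left(-3\right) 4 = 6 - -12 = 6 + 12 = 18$)
$Y{\left(C{\left(-3,2 \right)},8 \right)} \left(-5\right) = 18 \left(-5\right) = -90$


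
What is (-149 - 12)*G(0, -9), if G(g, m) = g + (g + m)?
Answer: 1449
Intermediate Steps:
G(g, m) = m + 2*g
(-149 - 12)*G(0, -9) = (-149 - 12)*(-9 + 2*0) = -161*(-9 + 0) = -161*(-9) = 1449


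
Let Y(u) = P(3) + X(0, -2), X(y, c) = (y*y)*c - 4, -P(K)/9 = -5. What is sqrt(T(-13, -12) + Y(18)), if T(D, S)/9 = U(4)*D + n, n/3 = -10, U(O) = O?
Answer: I*sqrt(697) ≈ 26.401*I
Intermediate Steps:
n = -30 (n = 3*(-10) = -30)
P(K) = 45 (P(K) = -9*(-5) = 45)
X(y, c) = -4 + c*y**2 (X(y, c) = y**2*c - 4 = c*y**2 - 4 = -4 + c*y**2)
T(D, S) = -270 + 36*D (T(D, S) = 9*(4*D - 30) = 9*(-30 + 4*D) = -270 + 36*D)
Y(u) = 41 (Y(u) = 45 + (-4 - 2*0**2) = 45 + (-4 - 2*0) = 45 + (-4 + 0) = 45 - 4 = 41)
sqrt(T(-13, -12) + Y(18)) = sqrt((-270 + 36*(-13)) + 41) = sqrt((-270 - 468) + 41) = sqrt(-738 + 41) = sqrt(-697) = I*sqrt(697)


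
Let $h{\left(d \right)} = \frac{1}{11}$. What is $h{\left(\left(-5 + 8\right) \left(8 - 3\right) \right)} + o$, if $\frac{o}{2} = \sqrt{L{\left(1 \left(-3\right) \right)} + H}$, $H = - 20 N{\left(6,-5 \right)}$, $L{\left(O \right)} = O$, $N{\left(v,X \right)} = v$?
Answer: $\frac{1}{11} + 2 i \sqrt{123} \approx 0.090909 + 22.181 i$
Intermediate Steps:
$h{\left(d \right)} = \frac{1}{11}$
$H = -120$ ($H = \left(-20\right) 6 = -120$)
$o = 2 i \sqrt{123}$ ($o = 2 \sqrt{1 \left(-3\right) - 120} = 2 \sqrt{-3 - 120} = 2 \sqrt{-123} = 2 i \sqrt{123} \approx 22.181 i$)
$h{\left(\left(-5 + 8\right) \left(8 - 3\right) \right)} + o = \frac{1}{11} + 2 i \sqrt{123}$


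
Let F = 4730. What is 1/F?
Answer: 1/4730 ≈ 0.00021142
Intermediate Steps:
1/F = 1/4730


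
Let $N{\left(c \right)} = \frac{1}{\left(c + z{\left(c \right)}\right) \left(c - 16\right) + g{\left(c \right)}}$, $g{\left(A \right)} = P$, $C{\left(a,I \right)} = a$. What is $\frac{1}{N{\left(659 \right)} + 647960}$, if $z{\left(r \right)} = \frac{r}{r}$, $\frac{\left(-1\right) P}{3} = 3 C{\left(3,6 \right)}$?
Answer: $\frac{424353}{274963769881} \approx 1.5433 \cdot 10^{-6}$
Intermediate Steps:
$P = -27$ ($P = - 3 \cdot 3 \cdot 3 = \left(-3\right) 9 = -27$)
$g{\left(A \right)} = -27$
$z{\left(r \right)} = 1$
$N{\left(c \right)} = \frac{1}{-27 + \left(1 + c\right) \left(-16 + c\right)}$ ($N{\left(c \right)} = \frac{1}{\left(c + 1\right) \left(c - 16\right) - 27} = \frac{1}{\left(1 + c\right) \left(-16 + c\right) - 27} = \frac{1}{-27 + \left(1 + c\right) \left(-16 + c\right)}$)
$\frac{1}{N{\left(659 \right)} + 647960} = \frac{1}{\frac{1}{-43 + 659^{2} - 9885} + 647960} = \frac{1}{\frac{1}{-43 + 434281 - 9885} + 647960} = \frac{1}{\frac{1}{424353} + 647960} = \frac{1}{\frac{274963769881}{424353}} = \frac{424353}{274963769881}$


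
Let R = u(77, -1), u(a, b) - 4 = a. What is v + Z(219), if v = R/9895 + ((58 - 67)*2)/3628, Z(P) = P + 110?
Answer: 5905453249/17949530 ≈ 329.00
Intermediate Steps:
u(a, b) = 4 + a
R = 81 (R = 4 + 77 = 81)
Z(P) = 110 + P
v = 57879/17949530 (v = 81/9895 + ((58 - 67)*2)/3628 = 81*(1/9895) - 9*2*(1/3628) = 81/9895 - 18*1/3628 = 81/9895 - 9/1814 = 57879/17949530 ≈ 0.0032245)
v + Z(219) = 57879/17949530 + (110 + 219) = 57879/17949530 + 329 = 5905453249/17949530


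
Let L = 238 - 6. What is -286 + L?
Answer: -54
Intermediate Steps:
L = 232
-286 + L = -286 + 232 = -54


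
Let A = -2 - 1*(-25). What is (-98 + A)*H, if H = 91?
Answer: -6825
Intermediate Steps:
A = 23 (A = -2 + 25 = 23)
(-98 + A)*H = (-98 + 23)*91 = -75*91 = -6825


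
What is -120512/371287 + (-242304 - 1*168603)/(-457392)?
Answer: 4640152505/8086843024 ≈ 0.57379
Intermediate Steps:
-120512/371287 + (-242304 - 1*168603)/(-457392) = -120512*1/371287 + (-242304 - 168603)*(-1/457392) = -17216/53041 - 410907*(-1/457392) = -17216/53041 + 136969/152464 = 4640152505/8086843024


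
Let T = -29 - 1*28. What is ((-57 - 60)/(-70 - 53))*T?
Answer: -2223/41 ≈ -54.219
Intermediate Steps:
T = -57 (T = -29 - 28 = -57)
((-57 - 60)/(-70 - 53))*T = ((-57 - 60)/(-70 - 53))*(-57) = -117/(-123)*(-57) = -117*(-1/123)*(-57) = (39/41)*(-57) = -2223/41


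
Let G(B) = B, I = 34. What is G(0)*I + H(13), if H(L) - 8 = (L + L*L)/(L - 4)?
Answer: 254/9 ≈ 28.222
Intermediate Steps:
H(L) = 8 + (L + L**2)/(-4 + L) (H(L) = 8 + (L + L*L)/(L - 4) = 8 + (L + L**2)/(-4 + L))
G(0)*I + H(13) = 0*34 + (-32 + 13**2 + 9*13)/(-4 + 13) = 0 + (-32 + 169 + 117)/9 = 0 + (1/9)*254 = 0 + 254/9 = 254/9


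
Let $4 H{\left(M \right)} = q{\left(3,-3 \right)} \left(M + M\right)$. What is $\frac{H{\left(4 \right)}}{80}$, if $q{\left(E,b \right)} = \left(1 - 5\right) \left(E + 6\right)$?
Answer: $- \frac{9}{10} \approx -0.9$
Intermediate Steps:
$q{\left(E,b \right)} = -24 - 4 E$ ($q{\left(E,b \right)} = - 4 \left(6 + E\right) = -24 - 4 E$)
$H{\left(M \right)} = - 18 M$ ($H{\left(M \right)} = \frac{\left(-24 - 12\right) \left(M + M\right)}{4} = \frac{\left(-24 - 12\right) 2 M}{4} = \frac{\left(-36\right) 2 M}{4} = \frac{\left(-72\right) M}{4} = - 18 M$)
$\frac{H{\left(4 \right)}}{80} = \frac{\left(-18\right) 4}{80} = \left(-72\right) \frac{1}{80} = - \frac{9}{10}$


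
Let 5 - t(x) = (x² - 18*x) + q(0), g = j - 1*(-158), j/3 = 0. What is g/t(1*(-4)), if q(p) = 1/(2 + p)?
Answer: -316/167 ≈ -1.8922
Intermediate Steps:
j = 0 (j = 3*0 = 0)
g = 158 (g = 0 - 1*(-158) = 0 + 158 = 158)
t(x) = 9/2 - x² + 18*x (t(x) = 5 - ((x² - 18*x) + 1/(2 + 0)) = 5 - ((x² - 18*x) + 1/2) = 5 - ((x² - 18*x) + ½) = 5 - (½ + x² - 18*x) = 5 + (-½ - x² + 18*x) = 9/2 - x² + 18*x)
g/t(1*(-4)) = 158/(9/2 - (1*(-4))² + 18*(1*(-4))) = 158/(9/2 - 1*(-4)² + 18*(-4)) = 158/(9/2 - 1*16 - 72) = 158/(9/2 - 16 - 72) = 158/(-167/2) = 158*(-2/167) = -316/167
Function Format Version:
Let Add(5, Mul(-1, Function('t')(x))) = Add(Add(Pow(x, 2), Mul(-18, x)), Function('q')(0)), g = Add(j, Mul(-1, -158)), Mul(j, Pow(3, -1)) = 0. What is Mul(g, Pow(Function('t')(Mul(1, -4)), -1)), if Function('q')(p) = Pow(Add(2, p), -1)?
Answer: Rational(-316, 167) ≈ -1.8922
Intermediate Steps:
j = 0 (j = Mul(3, 0) = 0)
g = 158 (g = Add(0, Mul(-1, -158)) = Add(0, 158) = 158)
Function('t')(x) = Add(Rational(9, 2), Mul(-1, Pow(x, 2)), Mul(18, x)) (Function('t')(x) = Add(5, Mul(-1, Add(Add(Pow(x, 2), Mul(-18, x)), Pow(Add(2, 0), -1)))) = Add(5, Mul(-1, Add(Add(Pow(x, 2), Mul(-18, x)), Pow(2, -1)))) = Add(5, Mul(-1, Add(Add(Pow(x, 2), Mul(-18, x)), Rational(1, 2)))) = Add(5, Mul(-1, Add(Rational(1, 2), Pow(x, 2), Mul(-18, x)))) = Add(5, Add(Rational(-1, 2), Mul(-1, Pow(x, 2)), Mul(18, x))) = Add(Rational(9, 2), Mul(-1, Pow(x, 2)), Mul(18, x)))
Mul(g, Pow(Function('t')(Mul(1, -4)), -1)) = Mul(158, Pow(Add(Rational(9, 2), Mul(-1, Pow(Mul(1, -4), 2)), Mul(18, Mul(1, -4))), -1)) = Mul(158, Pow(Add(Rational(9, 2), Mul(-1, Pow(-4, 2)), Mul(18, -4)), -1)) = Mul(158, Pow(Add(Rational(9, 2), Mul(-1, 16), -72), -1)) = Mul(158, Pow(Add(Rational(9, 2), -16, -72), -1)) = Mul(158, Pow(Rational(-167, 2), -1)) = Mul(158, Rational(-2, 167)) = Rational(-316, 167)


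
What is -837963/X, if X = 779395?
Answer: -837963/779395 ≈ -1.0751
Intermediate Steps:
-837963/X = -837963/779395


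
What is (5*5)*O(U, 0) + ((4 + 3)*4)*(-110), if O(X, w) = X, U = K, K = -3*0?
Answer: -3080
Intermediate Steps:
K = 0
U = 0
(5*5)*O(U, 0) + ((4 + 3)*4)*(-110) = (5*5)*0 + ((4 + 3)*4)*(-110) = 25*0 + (7*4)*(-110) = 0 + 28*(-110) = 0 - 3080 = -3080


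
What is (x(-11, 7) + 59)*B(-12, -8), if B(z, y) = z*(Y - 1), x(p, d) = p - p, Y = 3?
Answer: -1416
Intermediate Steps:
x(p, d) = 0
B(z, y) = 2*z (B(z, y) = z*(3 - 1) = z*2 = 2*z)
(x(-11, 7) + 59)*B(-12, -8) = (0 + 59)*(2*(-12)) = 59*(-24) = -1416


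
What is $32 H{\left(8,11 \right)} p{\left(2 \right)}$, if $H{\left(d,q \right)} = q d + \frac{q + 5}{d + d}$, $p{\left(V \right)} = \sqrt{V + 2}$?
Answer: $5696$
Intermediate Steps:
$p{\left(V \right)} = \sqrt{2 + V}$
$H{\left(d,q \right)} = d q + \frac{5 + q}{2 d}$
$32 H{\left(8,11 \right)} p{\left(2 \right)} = 32 \frac{5 + 11 + 2 \cdot 11 \cdot 8^{2}}{2 \cdot 8} \sqrt{2 + 2} = 32 \cdot \frac{1}{2} \cdot \frac{1}{8} \left(5 + 11 + 2 \cdot 11 \cdot 64\right) \sqrt{4} = 32 \cdot \frac{1}{2} \cdot \frac{1}{8} \left(5 + 11 + 1408\right) 2 = 32 \cdot \frac{1}{2} \cdot \frac{1}{8} \cdot 1424 \cdot 2 = 32 \cdot 89 \cdot 2 = 2848 \cdot 2 = 5696$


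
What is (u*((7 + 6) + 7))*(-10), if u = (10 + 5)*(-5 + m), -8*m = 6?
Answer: 17250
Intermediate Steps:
m = -¾ (m = -⅛*6 = -¾ ≈ -0.75000)
u = -345/4 (u = (10 + 5)*(-5 - ¾) = 15*(-23/4) = -345/4 ≈ -86.250)
(u*((7 + 6) + 7))*(-10) = -345*((7 + 6) + 7)/4*(-10) = -345*(13 + 7)/4*(-10) = -345/4*20*(-10) = -1725*(-10) = 17250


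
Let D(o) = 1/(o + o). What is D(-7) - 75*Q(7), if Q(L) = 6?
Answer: -6301/14 ≈ -450.07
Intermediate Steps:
D(o) = 1/(2*o)
D(-7) - 75*Q(7) = (1/2)/(-7) - 75*6 = (1/2)*(-1/7) - 450 = -1/14 - 450 = -6301/14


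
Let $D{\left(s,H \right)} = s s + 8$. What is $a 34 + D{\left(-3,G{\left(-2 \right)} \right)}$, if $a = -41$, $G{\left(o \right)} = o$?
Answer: $-1377$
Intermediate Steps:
$D{\left(s,H \right)} = 8 + s^{2}$ ($D{\left(s,H \right)} = s^{2} + 8 = 8 + s^{2}$)
$a 34 + D{\left(-3,G{\left(-2 \right)} \right)} = \left(-41\right) 34 + \left(8 + \left(-3\right)^{2}\right) = -1394 + \left(8 + 9\right) = -1394 + 17 = -1377$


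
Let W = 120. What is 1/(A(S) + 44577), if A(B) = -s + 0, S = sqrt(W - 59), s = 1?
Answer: 1/44576 ≈ 2.2434e-5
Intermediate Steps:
S = sqrt(61) (S = sqrt(120 - 59) = sqrt(61) ≈ 7.8102)
A(B) = -1 (A(B) = -1*1 + 0 = -1 + 0 = -1)
1/(A(S) + 44577) = 1/(-1 + 44577) = 1/44576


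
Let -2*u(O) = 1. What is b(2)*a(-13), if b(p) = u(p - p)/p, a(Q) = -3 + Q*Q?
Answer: -83/2 ≈ -41.500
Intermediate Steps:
u(O) = -½ (u(O) = -½*1 = -½)
a(Q) = -3 + Q²
b(p) = -1/(2*p)
b(2)*a(-13) = (-½/2)*(-3 + (-13)²) = (-½*½)*(-3 + 169) = -¼*166 = -83/2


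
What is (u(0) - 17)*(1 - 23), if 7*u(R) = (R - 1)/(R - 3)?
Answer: 7832/21 ≈ 372.95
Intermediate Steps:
u(R) = (-1 + R)/(7*(-3 + R)) (u(R) = ((R - 1)/(R - 3))/7 = ((-1 + R)/(-3 + R))/7 = (-1 + R)/(7*(-3 + R)))
(u(0) - 17)*(1 - 23) = ((-1 + 0)/(7*(-3 + 0)) - 17)*(1 - 23) = ((⅐)*(-1)/(-3) - 17)*(-22) = ((⅐)*(-⅓)*(-1) - 17)*(-22) = (1/21 - 17)*(-22) = -356/21*(-22) = 7832/21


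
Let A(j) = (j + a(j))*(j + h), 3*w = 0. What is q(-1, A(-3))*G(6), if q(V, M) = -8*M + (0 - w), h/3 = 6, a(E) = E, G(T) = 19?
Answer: 13680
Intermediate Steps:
w = 0 (w = (1/3)*0 = 0)
h = 18 (h = 3*6 = 18)
A(j) = 2*j*(18 + j) (A(j) = (j + j)*(j + 18) = (2*j)*(18 + j) = 2*j*(18 + j))
q(V, M) = -8*M (q(V, M) = -8*M + (0 - 1*0) = -8*M + (0 + 0) = -8*M + 0 = -8*M)
q(-1, A(-3))*G(6) = -16*(-3)*(18 - 3)*19 = -16*(-3)*15*19 = -8*(-90)*19 = 720*19 = 13680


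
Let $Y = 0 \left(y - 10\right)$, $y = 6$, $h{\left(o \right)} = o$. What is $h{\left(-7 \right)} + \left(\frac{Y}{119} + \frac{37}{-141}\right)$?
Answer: $- \frac{1024}{141} \approx -7.2624$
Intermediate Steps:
$Y = 0$ ($Y = 0 \left(6 - 10\right) = 0 \left(-4\right) = 0$)
$h{\left(-7 \right)} + \left(\frac{Y}{119} + \frac{37}{-141}\right) = -7 + \left(\frac{0}{119} + \frac{37}{-141}\right) = -7 + \left(0 \cdot \frac{1}{119} + 37 \left(- \frac{1}{141}\right)\right) = -7 + \left(0 - \frac{37}{141}\right) = -7 - \frac{37}{141} = - \frac{1024}{141}$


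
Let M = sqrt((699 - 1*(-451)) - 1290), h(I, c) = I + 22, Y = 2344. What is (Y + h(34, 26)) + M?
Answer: 2400 + 2*I*sqrt(35) ≈ 2400.0 + 11.832*I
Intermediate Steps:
h(I, c) = 22 + I
M = 2*I*sqrt(35) (M = sqrt((699 + 451) - 1290) = sqrt(1150 - 1290) = sqrt(-140) = 2*I*sqrt(35) ≈ 11.832*I)
(Y + h(34, 26)) + M = (2344 + (22 + 34)) + 2*I*sqrt(35) = (2344 + 56) + 2*I*sqrt(35) = 2400 + 2*I*sqrt(35)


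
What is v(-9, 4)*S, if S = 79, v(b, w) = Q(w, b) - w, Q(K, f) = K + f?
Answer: -711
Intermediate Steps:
v(b, w) = b (v(b, w) = (w + b) - w = (b + w) - w = b)
v(-9, 4)*S = -9*79 = -711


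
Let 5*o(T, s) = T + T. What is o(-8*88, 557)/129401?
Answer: -1408/647005 ≈ -0.0021762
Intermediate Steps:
o(T, s) = 2*T/5 (o(T, s) = (T + T)/5 = (2*T)/5 = 2*T/5)
o(-8*88, 557)/129401 = (2*(-8*88)/5)/129401 = ((2/5)*(-704))*(1/129401) = -1408/5*1/129401 = -1408/647005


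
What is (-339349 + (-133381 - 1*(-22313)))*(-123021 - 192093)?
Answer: 141932702538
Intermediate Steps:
(-339349 + (-133381 - 1*(-22313)))*(-123021 - 192093) = (-339349 + (-133381 + 22313))*(-315114) = (-339349 - 111068)*(-315114) = -450417*(-315114) = 141932702538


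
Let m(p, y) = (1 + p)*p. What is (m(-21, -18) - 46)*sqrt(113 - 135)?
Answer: 374*I*sqrt(22) ≈ 1754.2*I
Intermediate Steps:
m(p, y) = p*(1 + p)
(m(-21, -18) - 46)*sqrt(113 - 135) = (-21*(1 - 21) - 46)*sqrt(113 - 135) = (-21*(-20) - 46)*sqrt(-22) = (420 - 46)*(I*sqrt(22)) = 374*(I*sqrt(22)) = 374*I*sqrt(22)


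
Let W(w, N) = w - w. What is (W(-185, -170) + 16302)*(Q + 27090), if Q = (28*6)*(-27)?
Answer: 367675308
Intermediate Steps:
W(w, N) = 0
Q = -4536 (Q = 168*(-27) = -4536)
(W(-185, -170) + 16302)*(Q + 27090) = (0 + 16302)*(-4536 + 27090) = 16302*22554 = 367675308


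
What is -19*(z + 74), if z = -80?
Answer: 114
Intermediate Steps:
-19*(z + 74) = -19*(-80 + 74) = -19*(-6) = 114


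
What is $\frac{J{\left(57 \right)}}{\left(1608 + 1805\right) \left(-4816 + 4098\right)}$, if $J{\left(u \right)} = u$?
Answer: $- \frac{57}{2450534} \approx -2.326 \cdot 10^{-5}$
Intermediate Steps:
$\frac{J{\left(57 \right)}}{\left(1608 + 1805\right) \left(-4816 + 4098\right)} = \frac{57}{\left(1608 + 1805\right) \left(-4816 + 4098\right)} = \frac{57}{3413 \left(-718\right)} = \frac{57}{-2450534} = 57 \left(- \frac{1}{2450534}\right) = - \frac{57}{2450534}$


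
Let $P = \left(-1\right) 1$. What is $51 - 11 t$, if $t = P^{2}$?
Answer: $40$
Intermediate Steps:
$P = -1$
$t = 1$ ($t = \left(-1\right)^{2} = 1$)
$51 - 11 t = 51 - 11 = 40$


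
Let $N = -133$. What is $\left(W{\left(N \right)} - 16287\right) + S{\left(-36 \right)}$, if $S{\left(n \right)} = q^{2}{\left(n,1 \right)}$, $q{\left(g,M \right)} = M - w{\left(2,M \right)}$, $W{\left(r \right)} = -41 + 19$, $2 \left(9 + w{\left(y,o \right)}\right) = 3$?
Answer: $- \frac{64947}{4} \approx -16237.0$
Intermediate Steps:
$w{\left(y,o \right)} = - \frac{15}{2}$ ($w{\left(y,o \right)} = -9 + \frac{1}{2} \cdot 3 = -9 + \frac{3}{2} = - \frac{15}{2}$)
$W{\left(r \right)} = -22$
$q{\left(g,M \right)} = \frac{15}{2} + M$ ($q{\left(g,M \right)} = M - - \frac{15}{2} = M + \frac{15}{2} = \frac{15}{2} + M$)
$S{\left(n \right)} = \frac{289}{4}$ ($S{\left(n \right)} = \left(\frac{15}{2} + 1\right)^{2} = \left(\frac{17}{2}\right)^{2} = \frac{289}{4}$)
$\left(W{\left(N \right)} - 16287\right) + S{\left(-36 \right)} = \left(-22 - 16287\right) + \frac{289}{4} = -16309 + \frac{289}{4} = - \frac{64947}{4}$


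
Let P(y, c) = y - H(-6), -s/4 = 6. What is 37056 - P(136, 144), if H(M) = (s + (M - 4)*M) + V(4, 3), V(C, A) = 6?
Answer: 36962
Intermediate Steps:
s = -24 (s = -4*6 = -24)
H(M) = -18 + M*(-4 + M) (H(M) = (-24 + (M - 4)*M) + 6 = (-24 + (-4 + M)*M) + 6 = (-24 + M*(-4 + M)) + 6 = -18 + M*(-4 + M))
P(y, c) = -42 + y (P(y, c) = y - (-18 + (-6)² - 4*(-6)) = y - (-18 + 36 + 24) = y - 1*42 = y - 42 = -42 + y)
37056 - P(136, 144) = 37056 - (-42 + 136) = 37056 - 1*94 = 37056 - 94 = 36962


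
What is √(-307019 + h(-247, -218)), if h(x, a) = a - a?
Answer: I*√307019 ≈ 554.09*I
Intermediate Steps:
h(x, a) = 0
√(-307019 + h(-247, -218)) = √(-307019 + 0) = √(-307019) = I*√307019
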